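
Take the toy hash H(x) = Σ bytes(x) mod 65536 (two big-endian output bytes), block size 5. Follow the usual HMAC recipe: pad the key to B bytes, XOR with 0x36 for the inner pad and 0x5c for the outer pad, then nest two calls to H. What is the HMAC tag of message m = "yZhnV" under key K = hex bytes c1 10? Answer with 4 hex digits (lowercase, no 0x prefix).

02be

Key hex bytes c1 10 is 2 bytes ≤ B = 5; zero-pad to 5 bytes: K' = c1 10 00 00 00.
K' ⊕ ipad = f7 26 36 36 36.  K' ⊕ opad = 9d 4c 5c 5c 5c.
Inner input = (K'⊕ipad) ∥ m = f7 26 36 36 36 ∥ 79 5a 68 6e 56.
Inner hash: sum = 247+38+54+54+54+121+90+104+110+86 = 958 → 03 be.
Outer input = (K'⊕opad) ∥ inner = 9d 4c 5c 5c 5c ∥ 03 be.
Outer hash (tag): sum = 157+76+92+92+92+3+190 = 702 → 02 be.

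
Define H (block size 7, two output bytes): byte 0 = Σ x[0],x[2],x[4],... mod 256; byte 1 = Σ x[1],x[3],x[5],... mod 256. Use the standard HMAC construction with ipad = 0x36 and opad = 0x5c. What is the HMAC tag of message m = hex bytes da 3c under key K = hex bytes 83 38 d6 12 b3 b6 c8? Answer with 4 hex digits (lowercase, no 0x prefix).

78f0

Key hex bytes 83 38 d6 12 b3 b6 c8 is exactly B = 7 bytes: K' = 83 38 d6 12 b3 b6 c8.
K' ⊕ ipad = b5 0e e0 24 85 80 fe.  K' ⊕ opad = df 64 8a 4e ef ea 94.
Inner input = (K'⊕ipad) ∥ m = b5 0e e0 24 85 80 fe ∥ da 3c.
Inner hash: even-index sum = 852 mod 256 = 84; odd-index sum = 396 mod 256 = 140 → 54 8c.
Outer input = (K'⊕opad) ∥ inner = df 64 8a 4e ef ea 94 ∥ 54 8c.
Outer hash (tag): even-index sum = 888 mod 256 = 120; odd-index sum = 496 mod 256 = 240 → 78 f0.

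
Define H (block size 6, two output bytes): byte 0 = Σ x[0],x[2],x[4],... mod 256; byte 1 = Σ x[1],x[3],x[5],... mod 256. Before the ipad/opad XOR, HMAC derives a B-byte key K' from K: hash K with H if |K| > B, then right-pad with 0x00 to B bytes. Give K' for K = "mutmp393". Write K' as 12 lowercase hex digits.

|K| = 8 > B = 6, so first hash the key.
H(K): even-index sum = 394 mod 256 = 138; odd-index sum = 328 mod 256 = 72 → 8a 48.
Zero-pad H(K) = 8a 48 to 6 bytes: K' = 8a 48 00 00 00 00.

8a4800000000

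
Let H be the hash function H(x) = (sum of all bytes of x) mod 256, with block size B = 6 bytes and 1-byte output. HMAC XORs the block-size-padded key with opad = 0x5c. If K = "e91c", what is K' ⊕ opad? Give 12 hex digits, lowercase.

39656d3f5c5c

Key "e91c" = 65 39 31 63 is 4 bytes ≤ B = 6; zero-pad to 6 bytes: K' = 65 39 31 63 00 00.
XOR each byte with 0x5c: 65⊕5c=39, 39⊕5c=65, 31⊕5c=6d, 63⊕5c=3f, 00⊕5c=5c, 00⊕5c=5c.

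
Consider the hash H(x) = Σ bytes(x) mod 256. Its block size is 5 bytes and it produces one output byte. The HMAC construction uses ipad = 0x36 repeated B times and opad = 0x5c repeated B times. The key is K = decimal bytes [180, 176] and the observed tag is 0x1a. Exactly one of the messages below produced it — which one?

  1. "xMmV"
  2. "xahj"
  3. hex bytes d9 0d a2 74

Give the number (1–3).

Key decimal bytes [180, 176] = b4 b0 is 2 bytes ≤ B = 5; zero-pad to 5 bytes: K' = b4 b0 00 00 00.
K' ⊕ ipad = 82 86 36 36 36; K' ⊕ opad = e8 ec 5c 5c 5c.
m1: inner = H(82 86 36 36 36 78 4d 6d 56) = 32; tag = H(e8 ec 5c 5c 5c 32) = 1a ← matches
m2: inner = H(82 86 36 36 36 78 61 68 6a) = 55; tag = H(e8 ec 5c 5c 5c 55) = 3d
m3: inner = H(82 86 36 36 36 d9 0d a2 74) = a6; tag = H(e8 ec 5c 5c 5c a6) = 8e

1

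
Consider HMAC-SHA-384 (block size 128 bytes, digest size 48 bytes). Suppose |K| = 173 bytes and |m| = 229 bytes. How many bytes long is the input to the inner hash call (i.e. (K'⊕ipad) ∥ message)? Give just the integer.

357

Key is 173 > 128 bytes, so it is hashed to 48 bytes then zero-padded to 128: |K'| = 128.
Inner input = (K'⊕ipad) ∥ m → 128 + 229 = 357 bytes.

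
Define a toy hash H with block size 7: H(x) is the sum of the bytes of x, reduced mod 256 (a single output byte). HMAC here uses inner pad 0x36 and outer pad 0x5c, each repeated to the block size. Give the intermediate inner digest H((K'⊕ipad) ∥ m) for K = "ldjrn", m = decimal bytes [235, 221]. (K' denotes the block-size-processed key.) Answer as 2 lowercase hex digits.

d8

Key "ldjrn" = 6c 64 6a 72 6e is 5 bytes ≤ B = 7; zero-pad to 7 bytes: K' = 6c 64 6a 72 6e 00 00.
K' ⊕ ipad = 5a 52 5c 44 58 36 36.
Inner input = 5a 52 5c 44 58 36 36 ∥ eb dd.
Inner hash: sum = 90+82+92+68+88+54+54+235+221 = 984; mod 256 = 216 → d8.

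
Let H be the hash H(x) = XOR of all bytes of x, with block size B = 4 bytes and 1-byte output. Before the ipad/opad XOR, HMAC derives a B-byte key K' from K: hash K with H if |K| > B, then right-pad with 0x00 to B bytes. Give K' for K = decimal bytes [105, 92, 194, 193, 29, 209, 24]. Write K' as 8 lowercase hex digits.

|K| = 7 > B = 4, so first hash the key.
H(K): XOR 69⊕5c⊕c2⊕c1⊕1d⊕d1⊕18 = e2.
Zero-pad H(K) = e2 to 4 bytes: K' = e2 00 00 00.

e2000000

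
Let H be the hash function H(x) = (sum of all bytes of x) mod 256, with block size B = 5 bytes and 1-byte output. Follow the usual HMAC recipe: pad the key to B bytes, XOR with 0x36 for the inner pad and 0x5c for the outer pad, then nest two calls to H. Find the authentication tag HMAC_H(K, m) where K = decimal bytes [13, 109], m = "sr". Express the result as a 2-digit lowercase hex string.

b3

Key decimal bytes [13, 109] = 0d 6d is 2 bytes ≤ B = 5; zero-pad to 5 bytes: K' = 0d 6d 00 00 00.
K' ⊕ ipad = 3b 5b 36 36 36.  K' ⊕ opad = 51 31 5c 5c 5c.
Inner input = (K'⊕ipad) ∥ m = 3b 5b 36 36 36 ∥ 73 72.
Inner hash: sum = 59+91+54+54+54+115+114 = 541; mod 256 = 29 → 1d.
Outer input = (K'⊕opad) ∥ inner = 51 31 5c 5c 5c ∥ 1d.
Outer hash (tag): sum = 81+49+92+92+92+29 = 435; mod 256 = 179 → b3.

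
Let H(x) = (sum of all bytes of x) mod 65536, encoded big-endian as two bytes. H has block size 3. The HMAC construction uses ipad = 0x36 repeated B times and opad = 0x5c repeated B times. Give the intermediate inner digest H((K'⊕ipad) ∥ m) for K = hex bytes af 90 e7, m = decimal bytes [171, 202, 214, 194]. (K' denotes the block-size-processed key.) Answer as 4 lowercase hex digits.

Key hex bytes af 90 e7 is exactly B = 3 bytes: K' = af 90 e7.
K' ⊕ ipad = 99 a6 d1.
Inner input = 99 a6 d1 ∥ ab ca d6 c2.
Inner hash: sum = 153+166+209+171+202+214+194 = 1309 → 05 1d.

051d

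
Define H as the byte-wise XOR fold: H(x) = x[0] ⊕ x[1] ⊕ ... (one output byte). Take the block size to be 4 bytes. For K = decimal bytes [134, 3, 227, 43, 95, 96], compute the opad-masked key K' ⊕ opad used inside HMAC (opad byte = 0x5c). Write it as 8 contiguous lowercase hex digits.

2e5c5c5c

Key decimal bytes [134, 3, 227, 43, 95, 96] = 86 03 e3 2b 5f 60 is 6 bytes > B = 4, so hash it first: H(key) = 72, then zero-pad to 4 bytes: K' = 72 00 00 00.
XOR each byte with 0x5c: 72⊕5c=2e, 00⊕5c=5c, 00⊕5c=5c, 00⊕5c=5c.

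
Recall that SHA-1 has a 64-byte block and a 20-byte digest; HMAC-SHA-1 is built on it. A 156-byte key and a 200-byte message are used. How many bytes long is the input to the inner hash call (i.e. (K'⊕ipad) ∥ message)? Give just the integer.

264

Key is 156 > 64 bytes, so it is hashed to 20 bytes then zero-padded to 64: |K'| = 64.
Inner input = (K'⊕ipad) ∥ m → 64 + 200 = 264 bytes.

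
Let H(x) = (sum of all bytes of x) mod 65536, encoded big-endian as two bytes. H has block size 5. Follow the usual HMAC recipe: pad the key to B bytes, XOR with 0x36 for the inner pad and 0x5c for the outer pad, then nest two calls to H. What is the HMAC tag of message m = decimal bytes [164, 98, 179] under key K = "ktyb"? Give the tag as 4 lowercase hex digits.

Key "ktyb" = 6b 74 79 62 is 4 bytes ≤ B = 5; zero-pad to 5 bytes: K' = 6b 74 79 62 00.
K' ⊕ ipad = 5d 42 4f 54 36.  K' ⊕ opad = 37 28 25 3e 5c.
Inner input = (K'⊕ipad) ∥ m = 5d 42 4f 54 36 ∥ a4 62 b3.
Inner hash: sum = 93+66+79+84+54+164+98+179 = 817 → 03 31.
Outer input = (K'⊕opad) ∥ inner = 37 28 25 3e 5c ∥ 03 31.
Outer hash (tag): sum = 55+40+37+62+92+3+49 = 338 → 01 52.

0152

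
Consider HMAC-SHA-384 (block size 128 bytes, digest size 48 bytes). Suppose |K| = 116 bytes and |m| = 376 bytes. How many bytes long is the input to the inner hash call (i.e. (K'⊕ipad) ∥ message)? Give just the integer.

504

Key is 116 ≤ 128 bytes, zero-padded: |K'| = 128.
Inner input = (K'⊕ipad) ∥ m → 128 + 376 = 504 bytes.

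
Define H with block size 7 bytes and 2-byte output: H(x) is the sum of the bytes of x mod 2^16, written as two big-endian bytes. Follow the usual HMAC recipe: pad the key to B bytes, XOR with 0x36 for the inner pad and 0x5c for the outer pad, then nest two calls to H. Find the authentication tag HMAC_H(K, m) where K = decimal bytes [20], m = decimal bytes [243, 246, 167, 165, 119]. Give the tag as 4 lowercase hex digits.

0287

Key decimal bytes [20] = 14 is 1 byte ≤ B = 7; zero-pad to 7 bytes: K' = 14 00 00 00 00 00 00.
K' ⊕ ipad = 22 36 36 36 36 36 36.  K' ⊕ opad = 48 5c 5c 5c 5c 5c 5c.
Inner input = (K'⊕ipad) ∥ m = 22 36 36 36 36 36 36 ∥ f3 f6 a7 a5 77.
Inner hash: sum = 34+54+54+54+54+54+54+243+246+167+165+119 = 1298 → 05 12.
Outer input = (K'⊕opad) ∥ inner = 48 5c 5c 5c 5c 5c 5c ∥ 05 12.
Outer hash (tag): sum = 72+92+92+92+92+92+92+5+18 = 647 → 02 87.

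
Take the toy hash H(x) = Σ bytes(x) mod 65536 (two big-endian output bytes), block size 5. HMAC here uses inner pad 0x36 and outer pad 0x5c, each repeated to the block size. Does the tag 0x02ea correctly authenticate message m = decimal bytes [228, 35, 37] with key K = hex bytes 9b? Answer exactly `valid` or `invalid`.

Key hex bytes 9b is 1 byte ≤ B = 5; zero-pad to 5 bytes: K' = 9b 00 00 00 00.
K' ⊕ ipad = ad 36 36 36 36; K' ⊕ opad = c7 5c 5c 5c 5c.
Inner hash: sum = 173+54+54+54+54+228+35+37 = 689 → 02 b1.
Outer hash (recomputed tag): sum = 199+92+92+92+92+2+177 = 746 → 02 ea.
Recomputed tag = 02ea; claimed = 02ea → match.

valid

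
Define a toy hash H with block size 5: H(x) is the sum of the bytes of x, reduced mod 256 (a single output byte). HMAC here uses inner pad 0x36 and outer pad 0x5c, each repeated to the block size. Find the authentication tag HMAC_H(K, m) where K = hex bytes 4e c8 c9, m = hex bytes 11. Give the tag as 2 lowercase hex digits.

e5

Key hex bytes 4e c8 c9 is 3 bytes ≤ B = 5; zero-pad to 5 bytes: K' = 4e c8 c9 00 00.
K' ⊕ ipad = 78 fe ff 36 36.  K' ⊕ opad = 12 94 95 5c 5c.
Inner input = (K'⊕ipad) ∥ m = 78 fe ff 36 36 ∥ 11.
Inner hash: sum = 120+254+255+54+54+17 = 754; mod 256 = 242 → f2.
Outer input = (K'⊕opad) ∥ inner = 12 94 95 5c 5c ∥ f2.
Outer hash (tag): sum = 18+148+149+92+92+242 = 741; mod 256 = 229 → e5.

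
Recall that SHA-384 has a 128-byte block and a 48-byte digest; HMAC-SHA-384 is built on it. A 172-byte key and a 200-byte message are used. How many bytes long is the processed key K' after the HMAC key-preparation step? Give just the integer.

Key is 172 > 128 bytes, so it is hashed to 48 bytes then zero-padded to 128: |K'| = 128.

128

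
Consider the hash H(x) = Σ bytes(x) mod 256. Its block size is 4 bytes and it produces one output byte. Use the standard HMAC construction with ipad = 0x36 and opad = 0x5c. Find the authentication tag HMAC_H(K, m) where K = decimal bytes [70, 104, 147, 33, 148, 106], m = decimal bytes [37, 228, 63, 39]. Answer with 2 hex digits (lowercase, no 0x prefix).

b7

Key decimal bytes [70, 104, 147, 33, 148, 106] = 46 68 93 21 94 6a is 6 bytes > B = 4, so hash it first: H(key) = 60, then zero-pad to 4 bytes: K' = 60 00 00 00.
K' ⊕ ipad = 56 36 36 36.  K' ⊕ opad = 3c 5c 5c 5c.
Inner input = (K'⊕ipad) ∥ m = 56 36 36 36 ∥ 25 e4 3f 27.
Inner hash: sum = 86+54+54+54+37+228+63+39 = 615; mod 256 = 103 → 67.
Outer input = (K'⊕opad) ∥ inner = 3c 5c 5c 5c ∥ 67.
Outer hash (tag): sum = 60+92+92+92+103 = 439; mod 256 = 183 → b7.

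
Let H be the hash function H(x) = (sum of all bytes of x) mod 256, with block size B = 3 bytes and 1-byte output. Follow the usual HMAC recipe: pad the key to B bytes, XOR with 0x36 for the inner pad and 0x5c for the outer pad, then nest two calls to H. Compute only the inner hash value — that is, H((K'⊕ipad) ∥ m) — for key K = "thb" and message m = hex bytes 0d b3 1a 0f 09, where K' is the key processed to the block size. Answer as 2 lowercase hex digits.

Key "thb" = 74 68 62 is exactly B = 3 bytes: K' = 74 68 62.
K' ⊕ ipad = 42 5e 54.
Inner input = 42 5e 54 ∥ 0d b3 1a 0f 09.
Inner hash: sum = 66+94+84+13+179+26+15+9 = 486; mod 256 = 230 → e6.

e6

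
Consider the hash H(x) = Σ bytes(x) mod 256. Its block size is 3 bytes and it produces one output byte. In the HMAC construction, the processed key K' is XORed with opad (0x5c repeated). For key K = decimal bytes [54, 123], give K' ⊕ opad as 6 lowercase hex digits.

6a275c

Key decimal bytes [54, 123] = 36 7b is 2 bytes ≤ B = 3; zero-pad to 3 bytes: K' = 36 7b 00.
XOR each byte with 0x5c: 36⊕5c=6a, 7b⊕5c=27, 00⊕5c=5c.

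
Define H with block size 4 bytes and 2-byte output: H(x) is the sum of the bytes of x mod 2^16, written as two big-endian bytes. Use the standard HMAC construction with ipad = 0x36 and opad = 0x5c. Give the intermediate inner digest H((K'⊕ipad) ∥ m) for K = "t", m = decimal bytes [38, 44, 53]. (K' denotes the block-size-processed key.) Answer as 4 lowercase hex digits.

016b

Key "t" = 74 is 1 byte ≤ B = 4; zero-pad to 4 bytes: K' = 74 00 00 00.
K' ⊕ ipad = 42 36 36 36.
Inner input = 42 36 36 36 ∥ 26 2c 35.
Inner hash: sum = 66+54+54+54+38+44+53 = 363 → 01 6b.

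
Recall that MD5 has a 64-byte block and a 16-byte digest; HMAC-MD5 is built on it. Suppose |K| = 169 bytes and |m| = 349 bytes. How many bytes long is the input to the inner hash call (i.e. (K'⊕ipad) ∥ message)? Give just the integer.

413

Key is 169 > 64 bytes, so it is hashed to 16 bytes then zero-padded to 64: |K'| = 64.
Inner input = (K'⊕ipad) ∥ m → 64 + 349 = 413 bytes.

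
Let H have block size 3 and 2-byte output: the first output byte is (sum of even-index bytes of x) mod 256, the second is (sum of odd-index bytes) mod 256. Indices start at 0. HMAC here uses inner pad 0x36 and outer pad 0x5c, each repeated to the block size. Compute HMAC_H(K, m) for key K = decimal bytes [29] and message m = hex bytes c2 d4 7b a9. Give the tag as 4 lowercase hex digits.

Key decimal bytes [29] = 1d is 1 byte ≤ B = 3; zero-pad to 3 bytes: K' = 1d 00 00.
K' ⊕ ipad = 2b 36 36.  K' ⊕ opad = 41 5c 5c.
Inner input = (K'⊕ipad) ∥ m = 2b 36 36 ∥ c2 d4 7b a9.
Inner hash: even-index sum = 478 mod 256 = 222; odd-index sum = 371 mod 256 = 115 → de 73.
Outer input = (K'⊕opad) ∥ inner = 41 5c 5c ∥ de 73.
Outer hash (tag): even-index sum = 272 mod 256 = 16; odd-index sum = 314 mod 256 = 58 → 10 3a.

103a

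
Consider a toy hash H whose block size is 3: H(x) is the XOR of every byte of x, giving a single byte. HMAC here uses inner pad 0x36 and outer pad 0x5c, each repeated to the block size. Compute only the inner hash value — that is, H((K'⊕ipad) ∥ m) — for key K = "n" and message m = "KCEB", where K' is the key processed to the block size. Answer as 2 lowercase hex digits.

57

Key "n" = 6e is 1 byte ≤ B = 3; zero-pad to 3 bytes: K' = 6e 00 00.
K' ⊕ ipad = 58 36 36.
Inner input = 58 36 36 ∥ 4b 43 45 42.
Inner hash: XOR 58⊕36⊕36⊕4b⊕43⊕45⊕42 = 57.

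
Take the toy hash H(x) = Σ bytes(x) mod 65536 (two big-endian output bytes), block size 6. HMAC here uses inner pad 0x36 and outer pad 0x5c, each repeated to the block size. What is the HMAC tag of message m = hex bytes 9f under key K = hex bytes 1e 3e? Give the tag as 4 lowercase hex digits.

Key hex bytes 1e 3e is 2 bytes ≤ B = 6; zero-pad to 6 bytes: K' = 1e 3e 00 00 00 00.
K' ⊕ ipad = 28 08 36 36 36 36.  K' ⊕ opad = 42 62 5c 5c 5c 5c.
Inner input = (K'⊕ipad) ∥ m = 28 08 36 36 36 36 ∥ 9f.
Inner hash: sum = 40+8+54+54+54+54+159 = 423 → 01 a7.
Outer input = (K'⊕opad) ∥ inner = 42 62 5c 5c 5c 5c ∥ 01 a7.
Outer hash (tag): sum = 66+98+92+92+92+92+1+167 = 700 → 02 bc.

02bc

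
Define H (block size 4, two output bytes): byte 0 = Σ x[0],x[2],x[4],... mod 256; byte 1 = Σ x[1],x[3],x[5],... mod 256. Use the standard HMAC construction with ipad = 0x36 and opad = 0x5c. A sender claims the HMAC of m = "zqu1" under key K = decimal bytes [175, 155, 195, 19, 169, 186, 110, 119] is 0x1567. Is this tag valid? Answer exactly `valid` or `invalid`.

invalid

Key decimal bytes [175, 155, 195, 19, 169, 186, 110, 119] = af 9b c3 13 a9 ba 6e 77 is 8 bytes > B = 4, so hash it first: H(key) = 89 df, then zero-pad to 4 bytes: K' = 89 df 00 00.
K' ⊕ ipad = bf e9 36 36; K' ⊕ opad = d5 83 5c 5c.
Inner hash: even-index sum = 484 mod 256 = 228; odd-index sum = 449 mod 256 = 193 → e4 c1.
Outer hash (recomputed tag): even-index sum = 533 mod 256 = 21; odd-index sum = 416 mod 256 = 160 → 15 a0.
Recomputed tag = 15a0; claimed = 1567 → mismatch.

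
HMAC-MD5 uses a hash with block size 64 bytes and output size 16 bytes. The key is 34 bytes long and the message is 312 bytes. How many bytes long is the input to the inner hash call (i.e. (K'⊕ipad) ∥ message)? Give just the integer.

376

Key is 34 ≤ 64 bytes, zero-padded: |K'| = 64.
Inner input = (K'⊕ipad) ∥ m → 64 + 312 = 376 bytes.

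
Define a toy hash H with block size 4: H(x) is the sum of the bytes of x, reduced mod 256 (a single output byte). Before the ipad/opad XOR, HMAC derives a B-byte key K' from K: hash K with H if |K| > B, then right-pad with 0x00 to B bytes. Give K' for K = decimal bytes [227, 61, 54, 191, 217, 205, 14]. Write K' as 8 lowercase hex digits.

|K| = 7 > B = 4, so first hash the key.
H(K): sum = 227+61+54+191+217+205+14 = 969; mod 256 = 201 → c9.
Zero-pad H(K) = c9 to 4 bytes: K' = c9 00 00 00.

c9000000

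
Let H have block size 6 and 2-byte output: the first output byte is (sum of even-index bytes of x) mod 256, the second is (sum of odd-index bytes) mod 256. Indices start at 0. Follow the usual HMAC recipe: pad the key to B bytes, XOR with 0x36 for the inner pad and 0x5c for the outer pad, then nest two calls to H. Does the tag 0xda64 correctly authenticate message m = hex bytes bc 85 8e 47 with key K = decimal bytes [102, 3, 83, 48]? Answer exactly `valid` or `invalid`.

valid

Key decimal bytes [102, 3, 83, 48] = 66 03 53 30 is 4 bytes ≤ B = 6; zero-pad to 6 bytes: K' = 66 03 53 30 00 00.
K' ⊕ ipad = 50 35 65 06 36 36; K' ⊕ opad = 3a 5f 0f 6c 5c 5c.
Inner hash: even-index sum = 565 mod 256 = 53; odd-index sum = 317 mod 256 = 61 → 35 3d.
Outer hash (recomputed tag): even-index sum = 218 mod 256 = 218; odd-index sum = 356 mod 256 = 100 → da 64.
Recomputed tag = da64; claimed = da64 → match.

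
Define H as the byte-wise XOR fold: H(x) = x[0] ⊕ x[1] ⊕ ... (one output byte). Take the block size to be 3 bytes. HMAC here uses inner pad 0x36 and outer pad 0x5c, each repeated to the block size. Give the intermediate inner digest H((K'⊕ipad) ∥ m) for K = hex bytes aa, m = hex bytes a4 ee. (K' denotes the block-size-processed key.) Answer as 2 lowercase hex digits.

Key hex bytes aa is 1 byte ≤ B = 3; zero-pad to 3 bytes: K' = aa 00 00.
K' ⊕ ipad = 9c 36 36.
Inner input = 9c 36 36 ∥ a4 ee.
Inner hash: XOR 9c⊕36⊕36⊕a4⊕ee = d6.

d6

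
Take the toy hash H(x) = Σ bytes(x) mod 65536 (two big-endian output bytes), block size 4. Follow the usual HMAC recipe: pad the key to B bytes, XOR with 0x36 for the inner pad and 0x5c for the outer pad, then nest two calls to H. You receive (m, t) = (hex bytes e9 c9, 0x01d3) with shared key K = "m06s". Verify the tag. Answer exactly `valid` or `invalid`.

invalid

Key "m06s" = 6d 30 36 73 is exactly B = 4 bytes: K' = 6d 30 36 73.
K' ⊕ ipad = 5b 06 00 45; K' ⊕ opad = 31 6c 6a 2f.
Inner hash: sum = 91+6+0+69+233+201 = 600 → 02 58.
Outer hash (recomputed tag): sum = 49+108+106+47+2+88 = 400 → 01 90.
Recomputed tag = 0190; claimed = 01d3 → mismatch.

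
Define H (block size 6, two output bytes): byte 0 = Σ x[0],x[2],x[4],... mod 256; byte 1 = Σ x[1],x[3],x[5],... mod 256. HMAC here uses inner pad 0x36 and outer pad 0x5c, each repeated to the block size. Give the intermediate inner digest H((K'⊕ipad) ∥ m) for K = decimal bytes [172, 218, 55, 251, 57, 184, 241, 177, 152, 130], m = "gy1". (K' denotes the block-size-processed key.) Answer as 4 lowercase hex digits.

97db

Key decimal bytes [172, 218, 55, 251, 57, 184, 241, 177, 152, 130] = ac da 37 fb 39 b8 f1 b1 98 82 is 10 bytes > B = 6, so hash it first: H(key) = a5 c0, then zero-pad to 6 bytes: K' = a5 c0 00 00 00 00.
K' ⊕ ipad = 93 f6 36 36 36 36.
Inner input = 93 f6 36 36 36 36 ∥ 67 79 31.
Inner hash: even-index sum = 407 mod 256 = 151; odd-index sum = 475 mod 256 = 219 → 97 db.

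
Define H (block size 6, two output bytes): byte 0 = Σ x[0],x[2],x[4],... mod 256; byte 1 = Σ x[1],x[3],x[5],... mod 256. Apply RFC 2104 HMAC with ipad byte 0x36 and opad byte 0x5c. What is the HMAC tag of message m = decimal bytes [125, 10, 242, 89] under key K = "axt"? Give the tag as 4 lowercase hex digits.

Key "axt" = 61 78 74 is 3 bytes ≤ B = 6; zero-pad to 6 bytes: K' = 61 78 74 00 00 00.
K' ⊕ ipad = 57 4e 42 36 36 36.  K' ⊕ opad = 3d 24 28 5c 5c 5c.
Inner input = (K'⊕ipad) ∥ m = 57 4e 42 36 36 36 ∥ 7d 0a f2 59.
Inner hash: even-index sum = 574 mod 256 = 62; odd-index sum = 285 mod 256 = 29 → 3e 1d.
Outer input = (K'⊕opad) ∥ inner = 3d 24 28 5c 5c 5c ∥ 3e 1d.
Outer hash (tag): even-index sum = 255 mod 256 = 255; odd-index sum = 249 mod 256 = 249 → ff f9.

fff9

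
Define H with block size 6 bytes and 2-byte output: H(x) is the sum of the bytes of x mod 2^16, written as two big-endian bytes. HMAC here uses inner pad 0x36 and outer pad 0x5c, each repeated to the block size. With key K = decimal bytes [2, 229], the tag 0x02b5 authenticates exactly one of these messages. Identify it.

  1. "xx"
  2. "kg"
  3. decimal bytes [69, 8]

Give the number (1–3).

Key decimal bytes [2, 229] = 02 e5 is 2 bytes ≤ B = 6; zero-pad to 6 bytes: K' = 02 e5 00 00 00 00.
K' ⊕ ipad = 34 d3 36 36 36 36; K' ⊕ opad = 5e b9 5c 5c 5c 5c.
m1: inner = H(34 d3 36 36 36 36 78 78) = 02 cf; tag = H(5e b9 5c 5c 5c 5c 02 cf) = 0358
m2: inner = H(34 d3 36 36 36 36 6b 67) = 02 b1; tag = H(5e b9 5c 5c 5c 5c 02 b1) = 033a
m3: inner = H(34 d3 36 36 36 36 45 08) = 02 2c; tag = H(5e b9 5c 5c 5c 5c 02 2c) = 02b5 ← matches

3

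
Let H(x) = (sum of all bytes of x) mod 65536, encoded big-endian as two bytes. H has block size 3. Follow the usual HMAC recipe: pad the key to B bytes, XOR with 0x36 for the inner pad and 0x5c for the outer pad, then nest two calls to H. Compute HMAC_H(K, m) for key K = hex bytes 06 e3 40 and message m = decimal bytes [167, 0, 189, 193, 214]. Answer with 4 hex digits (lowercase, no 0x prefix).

01af

Key hex bytes 06 e3 40 is exactly B = 3 bytes: K' = 06 e3 40.
K' ⊕ ipad = 30 d5 76.  K' ⊕ opad = 5a bf 1c.
Inner input = (K'⊕ipad) ∥ m = 30 d5 76 ∥ a7 00 bd c1 d6.
Inner hash: sum = 48+213+118+167+0+189+193+214 = 1142 → 04 76.
Outer input = (K'⊕opad) ∥ inner = 5a bf 1c ∥ 04 76.
Outer hash (tag): sum = 90+191+28+4+118 = 431 → 01 af.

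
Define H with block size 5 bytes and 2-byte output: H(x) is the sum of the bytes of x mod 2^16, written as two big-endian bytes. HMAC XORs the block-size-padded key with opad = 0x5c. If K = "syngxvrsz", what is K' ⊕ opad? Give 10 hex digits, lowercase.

Key "syngxvrsz" = 73 79 6e 67 78 76 72 73 7a is 9 bytes > B = 5, so hash it first: H(key) = 04 0e, then zero-pad to 5 bytes: K' = 04 0e 00 00 00.
XOR each byte with 0x5c: 04⊕5c=58, 0e⊕5c=52, 00⊕5c=5c, 00⊕5c=5c, 00⊕5c=5c.

58525c5c5c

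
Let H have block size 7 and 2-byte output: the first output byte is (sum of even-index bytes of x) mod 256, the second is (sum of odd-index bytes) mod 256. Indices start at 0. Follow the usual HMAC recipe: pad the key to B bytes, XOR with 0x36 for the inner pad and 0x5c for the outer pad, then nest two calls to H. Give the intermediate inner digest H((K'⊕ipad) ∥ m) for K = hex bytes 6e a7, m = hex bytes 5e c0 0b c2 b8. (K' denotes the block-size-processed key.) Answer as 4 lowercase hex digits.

Key hex bytes 6e a7 is 2 bytes ≤ B = 7; zero-pad to 7 bytes: K' = 6e a7 00 00 00 00 00.
K' ⊕ ipad = 58 91 36 36 36 36 36.
Inner input = 58 91 36 36 36 36 36 ∥ 5e c0 0b c2 b8.
Inner hash: even-index sum = 636 mod 256 = 124; odd-index sum = 542 mod 256 = 30 → 7c 1e.

7c1e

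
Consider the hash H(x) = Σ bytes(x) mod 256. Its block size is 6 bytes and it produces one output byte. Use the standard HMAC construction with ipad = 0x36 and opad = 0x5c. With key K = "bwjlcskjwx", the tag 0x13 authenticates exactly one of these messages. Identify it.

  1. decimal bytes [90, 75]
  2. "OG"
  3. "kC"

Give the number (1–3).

Key "bwjlcskjwx" = 62 77 6a 6c 63 73 6b 6a 77 78 is 10 bytes > B = 6, so hash it first: H(key) = 49, then zero-pad to 6 bytes: K' = 49 00 00 00 00 00.
K' ⊕ ipad = 7f 36 36 36 36 36; K' ⊕ opad = 15 5c 5c 5c 5c 5c.
m1: inner = H(7f 36 36 36 36 36 5a 4b) = 32; tag = H(15 5c 5c 5c 5c 5c 32) = 13 ← matches
m2: inner = H(7f 36 36 36 36 36 4f 47) = 23; tag = H(15 5c 5c 5c 5c 5c 23) = 04
m3: inner = H(7f 36 36 36 36 36 6b 43) = 3b; tag = H(15 5c 5c 5c 5c 5c 3b) = 1c

1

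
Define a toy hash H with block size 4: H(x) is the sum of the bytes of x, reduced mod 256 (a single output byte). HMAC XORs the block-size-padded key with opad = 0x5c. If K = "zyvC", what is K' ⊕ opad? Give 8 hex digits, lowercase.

Key "zyvC" = 7a 79 76 43 is exactly B = 4 bytes: K' = 7a 79 76 43.
XOR each byte with 0x5c: 7a⊕5c=26, 79⊕5c=25, 76⊕5c=2a, 43⊕5c=1f.

26252a1f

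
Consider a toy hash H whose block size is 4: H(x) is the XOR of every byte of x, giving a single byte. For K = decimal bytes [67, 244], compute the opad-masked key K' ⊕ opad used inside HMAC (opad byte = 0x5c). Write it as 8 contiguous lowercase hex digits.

1fa85c5c

Key decimal bytes [67, 244] = 43 f4 is 2 bytes ≤ B = 4; zero-pad to 4 bytes: K' = 43 f4 00 00.
XOR each byte with 0x5c: 43⊕5c=1f, f4⊕5c=a8, 00⊕5c=5c, 00⊕5c=5c.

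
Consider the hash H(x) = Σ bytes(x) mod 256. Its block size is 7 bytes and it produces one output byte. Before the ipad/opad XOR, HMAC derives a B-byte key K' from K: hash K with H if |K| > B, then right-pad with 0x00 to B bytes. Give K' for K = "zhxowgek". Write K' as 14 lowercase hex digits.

77000000000000

|K| = 8 > B = 7, so first hash the key.
H(K): sum = 122+104+120+111+119+103+101+107 = 887; mod 256 = 119 → 77.
Zero-pad H(K) = 77 to 7 bytes: K' = 77 00 00 00 00 00 00.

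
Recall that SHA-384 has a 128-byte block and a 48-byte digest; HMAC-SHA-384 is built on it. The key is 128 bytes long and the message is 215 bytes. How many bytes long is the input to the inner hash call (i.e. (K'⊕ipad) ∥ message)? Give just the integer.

343

Key is 128 ≤ 128 bytes, zero-padded: |K'| = 128.
Inner input = (K'⊕ipad) ∥ m → 128 + 215 = 343 bytes.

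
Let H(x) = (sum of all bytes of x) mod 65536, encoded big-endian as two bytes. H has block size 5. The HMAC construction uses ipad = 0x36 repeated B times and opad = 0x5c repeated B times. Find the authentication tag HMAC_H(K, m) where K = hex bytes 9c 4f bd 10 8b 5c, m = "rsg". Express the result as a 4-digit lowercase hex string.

Key hex bytes 9c 4f bd 10 8b 5c is 6 bytes > B = 5, so hash it first: H(key) = 02 9f, then zero-pad to 5 bytes: K' = 02 9f 00 00 00.
K' ⊕ ipad = 34 a9 36 36 36.  K' ⊕ opad = 5e c3 5c 5c 5c.
Inner input = (K'⊕ipad) ∥ m = 34 a9 36 36 36 ∥ 72 73 67.
Inner hash: sum = 52+169+54+54+54+114+115+103 = 715 → 02 cb.
Outer input = (K'⊕opad) ∥ inner = 5e c3 5c 5c 5c ∥ 02 cb.
Outer hash (tag): sum = 94+195+92+92+92+2+203 = 770 → 03 02.

0302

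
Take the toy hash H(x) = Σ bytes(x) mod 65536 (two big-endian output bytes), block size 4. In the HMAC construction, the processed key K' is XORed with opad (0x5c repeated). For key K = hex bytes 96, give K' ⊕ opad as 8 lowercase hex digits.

ca5c5c5c

Key hex bytes 96 is 1 byte ≤ B = 4; zero-pad to 4 bytes: K' = 96 00 00 00.
XOR each byte with 0x5c: 96⊕5c=ca, 00⊕5c=5c, 00⊕5c=5c, 00⊕5c=5c.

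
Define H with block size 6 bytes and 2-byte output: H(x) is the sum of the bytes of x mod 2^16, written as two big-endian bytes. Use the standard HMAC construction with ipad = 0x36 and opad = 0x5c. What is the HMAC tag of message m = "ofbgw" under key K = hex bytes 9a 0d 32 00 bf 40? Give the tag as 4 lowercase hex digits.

0319

Key hex bytes 9a 0d 32 00 bf 40 is exactly B = 6 bytes: K' = 9a 0d 32 00 bf 40.
K' ⊕ ipad = ac 3b 04 36 89 76.  K' ⊕ opad = c6 51 6e 5c e3 1c.
Inner input = (K'⊕ipad) ∥ m = ac 3b 04 36 89 76 ∥ 6f 66 62 67 77.
Inner hash: sum = 172+59+4+54+137+118+111+102+98+103+119 = 1077 → 04 35.
Outer input = (K'⊕opad) ∥ inner = c6 51 6e 5c e3 1c ∥ 04 35.
Outer hash (tag): sum = 198+81+110+92+227+28+4+53 = 793 → 03 19.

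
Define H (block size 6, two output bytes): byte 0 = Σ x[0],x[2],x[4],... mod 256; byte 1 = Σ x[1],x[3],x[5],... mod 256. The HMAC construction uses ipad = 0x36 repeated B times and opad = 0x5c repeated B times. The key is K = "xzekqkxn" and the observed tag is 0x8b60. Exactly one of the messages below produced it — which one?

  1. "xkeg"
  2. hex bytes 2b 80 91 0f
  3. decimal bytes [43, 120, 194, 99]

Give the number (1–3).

1

Key "xzekqkxn" = 78 7a 65 6b 71 6b 78 6e is 8 bytes > B = 6, so hash it first: H(key) = c6 be, then zero-pad to 6 bytes: K' = c6 be 00 00 00 00.
K' ⊕ ipad = f0 88 36 36 36 36; K' ⊕ opad = 9a e2 5c 5c 5c 5c.
m1: inner = H(f0 88 36 36 36 36 78 6b 65 67) = 39 c6; tag = H(9a e2 5c 5c 5c 5c 39 c6) = 8b60 ← matches
m2: inner = H(f0 88 36 36 36 36 2b 80 91 0f) = 18 83; tag = H(9a e2 5c 5c 5c 5c 18 83) = 6a1d
m3: inner = H(f0 88 36 36 36 36 2b 78 c2 63) = 49 cf; tag = H(9a e2 5c 5c 5c 5c 49 cf) = 9b69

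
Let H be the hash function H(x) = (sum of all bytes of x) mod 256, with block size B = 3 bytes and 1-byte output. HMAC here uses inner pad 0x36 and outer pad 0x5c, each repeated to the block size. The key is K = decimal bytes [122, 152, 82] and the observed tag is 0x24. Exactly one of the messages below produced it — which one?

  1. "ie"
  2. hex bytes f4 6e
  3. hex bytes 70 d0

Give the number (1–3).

1

Key decimal bytes [122, 152, 82] = 7a 98 52 is exactly B = 3 bytes: K' = 7a 98 52.
K' ⊕ ipad = 4c ae 64; K' ⊕ opad = 26 c4 0e.
m1: inner = H(4c ae 64 69 65) = 2c; tag = H(26 c4 0e 2c) = 24 ← matches
m2: inner = H(4c ae 64 f4 6e) = c0; tag = H(26 c4 0e c0) = b8
m3: inner = H(4c ae 64 70 d0) = 9e; tag = H(26 c4 0e 9e) = 96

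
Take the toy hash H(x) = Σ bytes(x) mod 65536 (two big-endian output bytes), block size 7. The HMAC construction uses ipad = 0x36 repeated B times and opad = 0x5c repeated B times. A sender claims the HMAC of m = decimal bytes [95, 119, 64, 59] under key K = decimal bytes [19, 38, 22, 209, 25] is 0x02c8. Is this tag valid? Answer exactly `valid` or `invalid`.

Key decimal bytes [19, 38, 22, 209, 25] = 13 26 16 d1 19 is 5 bytes ≤ B = 7; zero-pad to 7 bytes: K' = 13 26 16 d1 19 00 00.
K' ⊕ ipad = 25 10 20 e7 2f 36 36; K' ⊕ opad = 4f 7a 4a 8d 45 5c 5c.
Inner hash: sum = 37+16+32+231+47+54+54+95+119+64+59 = 808 → 03 28.
Outer hash (recomputed tag): sum = 79+122+74+141+69+92+92+3+40 = 712 → 02 c8.
Recomputed tag = 02c8; claimed = 02c8 → match.

valid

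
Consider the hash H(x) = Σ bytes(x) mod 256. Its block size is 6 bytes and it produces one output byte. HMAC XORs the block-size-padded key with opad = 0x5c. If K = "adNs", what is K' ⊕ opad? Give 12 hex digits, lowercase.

Key "adNs" = 61 64 4e 73 is 4 bytes ≤ B = 6; zero-pad to 6 bytes: K' = 61 64 4e 73 00 00.
XOR each byte with 0x5c: 61⊕5c=3d, 64⊕5c=38, 4e⊕5c=12, 73⊕5c=2f, 00⊕5c=5c, 00⊕5c=5c.

3d38122f5c5c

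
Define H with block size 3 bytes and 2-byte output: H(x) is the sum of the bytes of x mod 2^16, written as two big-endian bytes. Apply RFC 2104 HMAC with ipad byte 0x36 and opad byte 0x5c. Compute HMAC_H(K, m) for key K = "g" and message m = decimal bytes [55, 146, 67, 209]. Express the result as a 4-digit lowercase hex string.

018f

Key "g" = 67 is 1 byte ≤ B = 3; zero-pad to 3 bytes: K' = 67 00 00.
K' ⊕ ipad = 51 36 36.  K' ⊕ opad = 3b 5c 5c.
Inner input = (K'⊕ipad) ∥ m = 51 36 36 ∥ 37 92 43 d1.
Inner hash: sum = 81+54+54+55+146+67+209 = 666 → 02 9a.
Outer input = (K'⊕opad) ∥ inner = 3b 5c 5c ∥ 02 9a.
Outer hash (tag): sum = 59+92+92+2+154 = 399 → 01 8f.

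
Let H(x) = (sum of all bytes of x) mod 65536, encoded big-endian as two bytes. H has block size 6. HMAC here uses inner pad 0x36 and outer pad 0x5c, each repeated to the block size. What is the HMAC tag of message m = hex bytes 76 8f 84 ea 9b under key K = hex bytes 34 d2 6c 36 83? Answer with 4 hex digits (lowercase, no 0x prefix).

0309

Key hex bytes 34 d2 6c 36 83 is 5 bytes ≤ B = 6; zero-pad to 6 bytes: K' = 34 d2 6c 36 83 00.
K' ⊕ ipad = 02 e4 5a 00 b5 36.  K' ⊕ opad = 68 8e 30 6a df 5c.
Inner input = (K'⊕ipad) ∥ m = 02 e4 5a 00 b5 36 ∥ 76 8f 84 ea 9b.
Inner hash: sum = 2+228+90+0+181+54+118+143+132+234+155 = 1337 → 05 39.
Outer input = (K'⊕opad) ∥ inner = 68 8e 30 6a df 5c ∥ 05 39.
Outer hash (tag): sum = 104+142+48+106+223+92+5+57 = 777 → 03 09.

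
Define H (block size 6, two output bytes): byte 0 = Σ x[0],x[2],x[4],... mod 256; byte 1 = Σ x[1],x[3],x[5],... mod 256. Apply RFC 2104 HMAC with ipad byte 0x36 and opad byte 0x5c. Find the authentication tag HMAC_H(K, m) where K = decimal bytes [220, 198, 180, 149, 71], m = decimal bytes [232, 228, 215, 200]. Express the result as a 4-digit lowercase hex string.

Key decimal bytes [220, 198, 180, 149, 71] = dc c6 b4 95 47 is 5 bytes ≤ B = 6; zero-pad to 6 bytes: K' = dc c6 b4 95 47 00.
K' ⊕ ipad = ea f0 82 a3 71 36.  K' ⊕ opad = 80 9a e8 c9 1b 5c.
Inner input = (K'⊕ipad) ∥ m = ea f0 82 a3 71 36 ∥ e8 e4 d7 c8.
Inner hash: even-index sum = 924 mod 256 = 156; odd-index sum = 885 mod 256 = 117 → 9c 75.
Outer input = (K'⊕opad) ∥ inner = 80 9a e8 c9 1b 5c ∥ 9c 75.
Outer hash (tag): even-index sum = 543 mod 256 = 31; odd-index sum = 564 mod 256 = 52 → 1f 34.

1f34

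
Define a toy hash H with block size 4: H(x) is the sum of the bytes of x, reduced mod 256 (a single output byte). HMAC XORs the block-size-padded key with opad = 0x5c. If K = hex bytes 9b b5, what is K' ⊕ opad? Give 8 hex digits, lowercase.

c7e95c5c

Key hex bytes 9b b5 is 2 bytes ≤ B = 4; zero-pad to 4 bytes: K' = 9b b5 00 00.
XOR each byte with 0x5c: 9b⊕5c=c7, b5⊕5c=e9, 00⊕5c=5c, 00⊕5c=5c.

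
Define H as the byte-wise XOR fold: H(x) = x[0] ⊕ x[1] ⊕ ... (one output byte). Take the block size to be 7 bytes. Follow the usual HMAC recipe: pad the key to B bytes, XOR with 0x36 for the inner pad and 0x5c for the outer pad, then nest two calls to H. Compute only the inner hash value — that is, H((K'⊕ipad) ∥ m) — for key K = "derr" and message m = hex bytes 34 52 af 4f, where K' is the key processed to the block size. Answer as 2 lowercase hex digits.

b1

Key "derr" = 64 65 72 72 is 4 bytes ≤ B = 7; zero-pad to 7 bytes: K' = 64 65 72 72 00 00 00.
K' ⊕ ipad = 52 53 44 44 36 36 36.
Inner input = 52 53 44 44 36 36 36 ∥ 34 52 af 4f.
Inner hash: XOR 52⊕53⊕44⊕44⊕36⊕36⊕36⊕34⊕52⊕af⊕4f = b1.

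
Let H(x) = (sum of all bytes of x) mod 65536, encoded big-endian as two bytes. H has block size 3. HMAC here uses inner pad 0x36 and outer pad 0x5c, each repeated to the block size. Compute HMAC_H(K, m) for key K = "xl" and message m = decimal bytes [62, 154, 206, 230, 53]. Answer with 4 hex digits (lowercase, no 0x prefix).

0152

Key "xl" = 78 6c is 2 bytes ≤ B = 3; zero-pad to 3 bytes: K' = 78 6c 00.
K' ⊕ ipad = 4e 5a 36.  K' ⊕ opad = 24 30 5c.
Inner input = (K'⊕ipad) ∥ m = 4e 5a 36 ∥ 3e 9a ce e6 35.
Inner hash: sum = 78+90+54+62+154+206+230+53 = 927 → 03 9f.
Outer input = (K'⊕opad) ∥ inner = 24 30 5c ∥ 03 9f.
Outer hash (tag): sum = 36+48+92+3+159 = 338 → 01 52.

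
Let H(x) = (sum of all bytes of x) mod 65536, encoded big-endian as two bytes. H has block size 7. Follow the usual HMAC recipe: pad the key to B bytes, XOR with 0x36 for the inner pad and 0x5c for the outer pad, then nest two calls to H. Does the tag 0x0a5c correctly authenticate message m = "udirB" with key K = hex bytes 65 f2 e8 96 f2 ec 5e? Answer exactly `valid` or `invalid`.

Key hex bytes 65 f2 e8 96 f2 ec 5e is exactly B = 7 bytes: K' = 65 f2 e8 96 f2 ec 5e.
K' ⊕ ipad = 53 c4 de a0 c4 da 68; K' ⊕ opad = 39 ae b4 ca ae b0 02.
Inner hash: sum = 83+196+222+160+196+218+104+117+100+105+114+66 = 1681 → 06 91.
Outer hash (recomputed tag): sum = 57+174+180+202+174+176+2+6+145 = 1116 → 04 5c.
Recomputed tag = 045c; claimed = 0a5c → mismatch.

invalid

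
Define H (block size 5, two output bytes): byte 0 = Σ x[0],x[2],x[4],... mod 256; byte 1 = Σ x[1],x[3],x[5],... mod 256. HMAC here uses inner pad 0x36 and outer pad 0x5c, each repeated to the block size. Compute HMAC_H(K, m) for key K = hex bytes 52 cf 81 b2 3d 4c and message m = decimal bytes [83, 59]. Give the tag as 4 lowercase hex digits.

88ba

Key hex bytes 52 cf 81 b2 3d 4c is 6 bytes > B = 5, so hash it first: H(key) = 10 cd, then zero-pad to 5 bytes: K' = 10 cd 00 00 00.
K' ⊕ ipad = 26 fb 36 36 36.  K' ⊕ opad = 4c 91 5c 5c 5c.
Inner input = (K'⊕ipad) ∥ m = 26 fb 36 36 36 ∥ 53 3b.
Inner hash: even-index sum = 205 mod 256 = 205; odd-index sum = 388 mod 256 = 132 → cd 84.
Outer input = (K'⊕opad) ∥ inner = 4c 91 5c 5c 5c ∥ cd 84.
Outer hash (tag): even-index sum = 392 mod 256 = 136; odd-index sum = 442 mod 256 = 186 → 88 ba.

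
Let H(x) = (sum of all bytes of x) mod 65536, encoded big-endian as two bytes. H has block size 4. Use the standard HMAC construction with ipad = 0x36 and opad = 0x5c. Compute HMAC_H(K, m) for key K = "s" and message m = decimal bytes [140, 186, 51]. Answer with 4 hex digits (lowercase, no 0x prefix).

01a5

Key "s" = 73 is 1 byte ≤ B = 4; zero-pad to 4 bytes: K' = 73 00 00 00.
K' ⊕ ipad = 45 36 36 36.  K' ⊕ opad = 2f 5c 5c 5c.
Inner input = (K'⊕ipad) ∥ m = 45 36 36 36 ∥ 8c ba 33.
Inner hash: sum = 69+54+54+54+140+186+51 = 608 → 02 60.
Outer input = (K'⊕opad) ∥ inner = 2f 5c 5c 5c ∥ 02 60.
Outer hash (tag): sum = 47+92+92+92+2+96 = 421 → 01 a5.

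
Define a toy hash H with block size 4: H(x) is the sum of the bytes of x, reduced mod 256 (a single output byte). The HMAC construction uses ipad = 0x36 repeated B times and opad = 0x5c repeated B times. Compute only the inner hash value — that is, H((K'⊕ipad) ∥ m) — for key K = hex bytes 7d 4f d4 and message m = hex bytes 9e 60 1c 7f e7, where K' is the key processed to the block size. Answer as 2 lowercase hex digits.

5c

Key hex bytes 7d 4f d4 is 3 bytes ≤ B = 4; zero-pad to 4 bytes: K' = 7d 4f d4 00.
K' ⊕ ipad = 4b 79 e2 36.
Inner input = 4b 79 e2 36 ∥ 9e 60 1c 7f e7.
Inner hash: sum = 75+121+226+54+158+96+28+127+231 = 1116; mod 256 = 92 → 5c.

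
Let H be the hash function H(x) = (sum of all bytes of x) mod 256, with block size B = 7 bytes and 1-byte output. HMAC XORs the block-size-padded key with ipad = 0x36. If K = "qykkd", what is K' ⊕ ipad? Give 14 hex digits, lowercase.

474f5d5d523636

Key "qykkd" = 71 79 6b 6b 64 is 5 bytes ≤ B = 7; zero-pad to 7 bytes: K' = 71 79 6b 6b 64 00 00.
XOR each byte with 0x36: 71⊕36=47, 79⊕36=4f, 6b⊕36=5d, 6b⊕36=5d, 64⊕36=52, 00⊕36=36, 00⊕36=36.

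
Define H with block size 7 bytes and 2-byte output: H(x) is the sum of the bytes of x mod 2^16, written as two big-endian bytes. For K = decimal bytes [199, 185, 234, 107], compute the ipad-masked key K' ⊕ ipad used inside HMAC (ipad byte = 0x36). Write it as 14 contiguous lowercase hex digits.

Key decimal bytes [199, 185, 234, 107] = c7 b9 ea 6b is 4 bytes ≤ B = 7; zero-pad to 7 bytes: K' = c7 b9 ea 6b 00 00 00.
XOR each byte with 0x36: c7⊕36=f1, b9⊕36=8f, ea⊕36=dc, 6b⊕36=5d, 00⊕36=36, 00⊕36=36, 00⊕36=36.

f18fdc5d363636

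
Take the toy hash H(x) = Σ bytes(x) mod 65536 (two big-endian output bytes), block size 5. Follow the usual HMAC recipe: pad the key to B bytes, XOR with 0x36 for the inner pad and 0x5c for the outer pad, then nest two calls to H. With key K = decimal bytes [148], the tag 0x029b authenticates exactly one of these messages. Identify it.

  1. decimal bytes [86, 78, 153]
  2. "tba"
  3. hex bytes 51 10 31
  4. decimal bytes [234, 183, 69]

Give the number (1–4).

Key decimal bytes [148] = 94 is 1 byte ≤ B = 5; zero-pad to 5 bytes: K' = 94 00 00 00 00.
K' ⊕ ipad = a2 36 36 36 36; K' ⊕ opad = c8 5c 5c 5c 5c.
m1: inner = H(a2 36 36 36 36 56 4e 99) = 02 b7; tag = H(c8 5c 5c 5c 5c 02 b7) = 02f1
m2: inner = H(a2 36 36 36 36 74 62 61) = 02 b1; tag = H(c8 5c 5c 5c 5c 02 b1) = 02eb
m3: inner = H(a2 36 36 36 36 51 10 31) = 02 0c; tag = H(c8 5c 5c 5c 5c 02 0c) = 0246
m4: inner = H(a2 36 36 36 36 ea b7 45) = 03 60; tag = H(c8 5c 5c 5c 5c 03 60) = 029b ← matches

4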